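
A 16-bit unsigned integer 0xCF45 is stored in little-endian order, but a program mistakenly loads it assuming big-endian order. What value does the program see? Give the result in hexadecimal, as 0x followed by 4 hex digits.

0x45CF

Stored little-endian, the bytes at ascending addresses are 45 CF.
Read back as big-endian, the last byte is least significant, giving 0x45CF.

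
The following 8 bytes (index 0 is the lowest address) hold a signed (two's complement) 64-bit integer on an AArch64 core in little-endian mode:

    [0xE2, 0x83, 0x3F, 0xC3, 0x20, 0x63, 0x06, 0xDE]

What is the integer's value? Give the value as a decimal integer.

-2448160355063462942

Little-endian stores the least-significant byte at the lowest address.
Reassemble most-significant byte first: DE 06 63 20 C3 3F 83 E2 → 0xDE066320C33F83E2.
Top bit is set, so as a signed 64-bit value this is 0xDE066320C33F83E2 − 2^64 = -2448160355063462942.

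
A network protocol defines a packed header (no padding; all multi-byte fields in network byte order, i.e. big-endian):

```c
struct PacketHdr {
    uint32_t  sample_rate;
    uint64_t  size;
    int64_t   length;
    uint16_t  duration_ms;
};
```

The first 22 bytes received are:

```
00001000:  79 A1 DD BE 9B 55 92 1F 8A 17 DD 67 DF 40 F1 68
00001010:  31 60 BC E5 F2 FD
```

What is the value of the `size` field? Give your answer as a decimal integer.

11193013113057697127

`size` follows `sample_rate` (4 bytes), so it starts at byte offset 4 and occupies 8 bytes.
Bytes at offsets 4..11: 9B 55 92 1F 8A 17 DD 67.
Big-endian stores the most-significant byte at the lowest address.
The bytes are already most-significant first: 0x9B55921F8A17DD67.
0x9B55921F8A17DD67 = 11193013113057697127.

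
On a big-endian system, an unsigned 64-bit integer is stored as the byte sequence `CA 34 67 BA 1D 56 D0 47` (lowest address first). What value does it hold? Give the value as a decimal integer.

14570384743504203847

In big-endian order the high byte comes first in memory.
The bytes are already most-significant first: 0xCA3467BA1D56D047.
0xCA3467BA1D56D047 = 14570384743504203847.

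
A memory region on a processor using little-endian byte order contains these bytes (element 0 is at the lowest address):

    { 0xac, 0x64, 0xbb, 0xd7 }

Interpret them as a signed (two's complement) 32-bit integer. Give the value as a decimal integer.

-675584852

Little-endian stores the least-significant byte at the lowest address.
Reassemble most-significant byte first: D7 BB 64 AC → 0xD7BB64AC.
Top bit is set, so as a signed 32-bit value this is 0xD7BB64AC − 2^32 = -675584852.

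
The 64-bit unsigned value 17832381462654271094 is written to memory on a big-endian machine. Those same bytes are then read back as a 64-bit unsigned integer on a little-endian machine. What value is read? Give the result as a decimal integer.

17832381462654271094 in 64-bit hexadecimal is 0xF7795875D4C4BE76.
Stored big-endian, the bytes at ascending addresses are F7 79 58 75 D4 C4 BE 76.
Read back as little-endian, the first byte is least significant, giving 0x76BEC4D4755879F7.
0x76BEC4D4755879F7 = 8556492758831364599.

8556492758831364599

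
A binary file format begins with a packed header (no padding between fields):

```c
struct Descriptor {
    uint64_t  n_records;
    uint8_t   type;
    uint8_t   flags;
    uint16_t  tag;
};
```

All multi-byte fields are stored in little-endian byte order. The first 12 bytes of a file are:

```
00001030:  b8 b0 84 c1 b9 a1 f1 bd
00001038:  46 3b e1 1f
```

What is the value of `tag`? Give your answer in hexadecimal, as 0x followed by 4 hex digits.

0x1FE1

`tag` follows `n_records` (8 B), `type` (1 B), `flags` (1 B), so it starts at offset 8 + 1 + 1 = 10 and occupies 2 bytes.
Bytes at offsets 10..11: E1 1F.
Little-endian: lowest address holds the least-significant byte.
Reassemble most-significant byte first: 1F E1 → 0x1FE1.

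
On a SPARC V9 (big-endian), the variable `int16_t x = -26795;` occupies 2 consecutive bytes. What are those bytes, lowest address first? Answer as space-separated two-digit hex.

97 55

Two's complement of -26795 in 16 bits: 26795 = 0x68AB; invert → 0x9754; add 1 → 0x9755.
Split into bytes (most-significant first): 97 55.
In big-endian order the high byte comes first in memory.
So the memory order matches the most-significant-first order: 97 55.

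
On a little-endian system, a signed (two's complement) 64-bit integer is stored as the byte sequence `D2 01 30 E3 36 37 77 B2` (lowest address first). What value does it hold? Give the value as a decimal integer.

In little-endian order the low byte comes first in memory.
Reassemble most-significant byte first: B2 77 37 36 E3 30 01 D2 → 0xB2773736E33001D2.
Top bit is set, so as a signed 64-bit value this is 0xB2773736E33001D2 − 2^64 = -5586936103850475054.

-5586936103850475054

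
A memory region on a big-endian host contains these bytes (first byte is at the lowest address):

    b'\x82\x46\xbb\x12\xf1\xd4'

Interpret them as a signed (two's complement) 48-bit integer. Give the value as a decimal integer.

-138234678808108

Big-endian: lowest address holds the most-significant byte.
The bytes are already most-significant first: 0x8246BB12F1D4.
Top bit is set, so as a signed 48-bit value this is 0x8246BB12F1D4 − 2^48 = -138234678808108.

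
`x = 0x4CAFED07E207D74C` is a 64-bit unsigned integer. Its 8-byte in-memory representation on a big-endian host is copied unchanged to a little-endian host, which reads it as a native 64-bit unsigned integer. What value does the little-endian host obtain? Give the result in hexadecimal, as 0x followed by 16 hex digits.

Stored big-endian, the bytes at ascending addresses are 4C AF ED 07 E2 07 D7 4C.
Read back as little-endian, the first byte is least significant, giving 0x4CD707E207EDAF4C.

0x4CD707E207EDAF4C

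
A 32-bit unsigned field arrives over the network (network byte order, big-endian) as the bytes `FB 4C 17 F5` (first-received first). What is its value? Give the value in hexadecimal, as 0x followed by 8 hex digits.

In big-endian order the high byte comes first in memory.
The bytes are already most-significant first: 0xFB4C17F5.

0xFB4C17F5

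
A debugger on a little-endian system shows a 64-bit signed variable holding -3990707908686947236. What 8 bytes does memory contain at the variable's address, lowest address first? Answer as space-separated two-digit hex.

Two's complement of -3990707908686947236 in 64 bits: 3990707908686947236 = 0x3761D7B303A0A3A4; invert → 0xC89E284CFC5F5C5B; add 1 → 0xC89E284CFC5F5C5C.
Split into bytes (most-significant first): C8 9E 28 4C FC 5F 5C 5C.
Little-endian: lowest address holds the least-significant byte.
So at ascending addresses the bytes are 5C 5C 5F FC 4C 28 9E C8.

5C 5C 5F FC 4C 28 9E C8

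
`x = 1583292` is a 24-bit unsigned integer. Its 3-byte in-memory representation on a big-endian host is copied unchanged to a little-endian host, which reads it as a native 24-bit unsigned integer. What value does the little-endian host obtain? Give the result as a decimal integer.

12331032

1583292 in 24-bit hexadecimal is 0x1828BC.
Stored big-endian, the bytes at ascending addresses are 18 28 BC.
Read back as little-endian, the first byte is least significant, giving 0xBC2818.
0xBC2818 = 12331032.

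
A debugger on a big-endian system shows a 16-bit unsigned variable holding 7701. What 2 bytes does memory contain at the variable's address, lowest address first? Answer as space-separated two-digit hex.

7701 in hexadecimal, padded to 16 bits, is 0x1E15.
Split into bytes (most-significant first): 1E 15.
In big-endian order the high byte comes first in memory.
So the memory order matches the most-significant-first order: 1E 15.

1E 15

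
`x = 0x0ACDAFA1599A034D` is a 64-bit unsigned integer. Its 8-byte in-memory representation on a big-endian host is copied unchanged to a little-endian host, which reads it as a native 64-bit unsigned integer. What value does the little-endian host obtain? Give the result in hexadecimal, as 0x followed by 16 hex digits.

Stored big-endian, the bytes at ascending addresses are 0A CD AF A1 59 9A 03 4D.
Read back as little-endian, the first byte is least significant, giving 0x4D039A59A1AFCD0A.

0x4D039A59A1AFCD0A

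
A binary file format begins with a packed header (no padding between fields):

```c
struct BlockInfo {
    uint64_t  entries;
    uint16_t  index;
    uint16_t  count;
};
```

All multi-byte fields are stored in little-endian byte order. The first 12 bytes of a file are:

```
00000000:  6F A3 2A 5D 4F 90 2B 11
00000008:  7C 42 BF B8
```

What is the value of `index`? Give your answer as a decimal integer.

17020

`index` follows `entries` (8 bytes), so it starts at byte offset 8 and occupies 2 bytes.
Bytes at offsets 8..9: 7C 42.
Little-endian stores the least-significant byte at the lowest address.
Reassemble most-significant byte first: 42 7C → 0x427C.
0x427C = 17020.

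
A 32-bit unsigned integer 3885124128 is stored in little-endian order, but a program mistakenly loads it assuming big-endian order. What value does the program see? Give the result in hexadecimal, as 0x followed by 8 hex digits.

3885124128 in 32-bit hexadecimal is 0xE7924A20.
Stored little-endian, the bytes at ascending addresses are 20 4A 92 E7.
Read back as big-endian, the last byte is least significant, giving 0x204A92E7.

0x204A92E7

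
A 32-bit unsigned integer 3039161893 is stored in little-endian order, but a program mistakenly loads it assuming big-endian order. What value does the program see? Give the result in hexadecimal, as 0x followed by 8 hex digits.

0x25EE25B5

3039161893 in 32-bit hexadecimal is 0xB525EE25.
Stored little-endian, the bytes at ascending addresses are 25 EE 25 B5.
Read back as big-endian, the last byte is least significant, giving 0x25EE25B5.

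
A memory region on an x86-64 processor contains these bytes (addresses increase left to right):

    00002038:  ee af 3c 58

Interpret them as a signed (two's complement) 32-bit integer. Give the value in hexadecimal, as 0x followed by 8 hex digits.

Little-endian stores the least-significant byte at the lowest address.
Reassemble most-significant byte first: 58 3C AF EE → 0x583CAFEE.

0x583CAFEE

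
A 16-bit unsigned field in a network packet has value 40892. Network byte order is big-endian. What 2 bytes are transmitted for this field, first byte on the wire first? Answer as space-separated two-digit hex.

40892 in hexadecimal, padded to 16 bits, is 0x9FBC.
Split into bytes (most-significant first): 9F BC.
Big-endian stores the most-significant byte at the lowest address.
So the memory order matches the most-significant-first order: 9F BC.

9F BC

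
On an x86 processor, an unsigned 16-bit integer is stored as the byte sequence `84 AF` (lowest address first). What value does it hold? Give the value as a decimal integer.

In little-endian order the low byte comes first in memory.
Reassemble most-significant byte first: AF 84 → 0xAF84.
0xAF84 = 44932.

44932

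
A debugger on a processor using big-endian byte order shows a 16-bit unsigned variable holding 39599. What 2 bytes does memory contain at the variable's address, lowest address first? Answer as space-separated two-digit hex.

39599 in hexadecimal, padded to 16 bits, is 0x9AAF.
Split into bytes (most-significant first): 9A AF.
Big-endian stores the most-significant byte at the lowest address.
So the memory order matches the most-significant-first order: 9A AF.

9A AF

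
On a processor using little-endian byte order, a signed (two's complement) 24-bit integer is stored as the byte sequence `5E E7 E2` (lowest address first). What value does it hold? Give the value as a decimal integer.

-1906850

Little-endian: lowest address holds the least-significant byte.
Reassemble most-significant byte first: E2 E7 5E → 0xE2E75E.
Top bit is set, so as a signed 24-bit value this is 0xE2E75E − 2^24 = -1906850.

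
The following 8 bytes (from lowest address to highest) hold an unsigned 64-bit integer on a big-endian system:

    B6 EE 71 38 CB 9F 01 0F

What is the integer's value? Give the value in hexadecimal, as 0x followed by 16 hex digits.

Big-endian stores the most-significant byte at the lowest address.
The bytes are already most-significant first: 0xB6EE7138CB9F010F.

0xB6EE7138CB9F010F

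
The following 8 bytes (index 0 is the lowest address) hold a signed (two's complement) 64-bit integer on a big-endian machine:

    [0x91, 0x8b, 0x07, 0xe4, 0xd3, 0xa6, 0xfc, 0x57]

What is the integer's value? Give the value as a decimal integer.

-7959259237062345641

Big-endian: lowest address holds the most-significant byte.
The bytes are already most-significant first: 0x918B07E4D3A6FC57.
Top bit is set, so as a signed 64-bit value this is 0x918B07E4D3A6FC57 − 2^64 = -7959259237062345641.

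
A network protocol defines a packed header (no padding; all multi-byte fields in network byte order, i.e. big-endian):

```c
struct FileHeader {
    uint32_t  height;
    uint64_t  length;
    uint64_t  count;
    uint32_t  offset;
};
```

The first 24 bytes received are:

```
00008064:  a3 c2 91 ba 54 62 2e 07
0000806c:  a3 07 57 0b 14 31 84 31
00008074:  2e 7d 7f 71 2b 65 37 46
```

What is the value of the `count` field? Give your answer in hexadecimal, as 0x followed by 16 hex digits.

0x143184312E7D7F71

`count` follows `height` (4 B), `length` (8 B), so it starts at offset 4 + 8 = 12 and occupies 8 bytes.
Bytes at offsets 12..19: 14 31 84 31 2E 7D 7F 71.
Big-endian stores the most-significant byte at the lowest address.
The bytes are already most-significant first: 0x143184312E7D7F71.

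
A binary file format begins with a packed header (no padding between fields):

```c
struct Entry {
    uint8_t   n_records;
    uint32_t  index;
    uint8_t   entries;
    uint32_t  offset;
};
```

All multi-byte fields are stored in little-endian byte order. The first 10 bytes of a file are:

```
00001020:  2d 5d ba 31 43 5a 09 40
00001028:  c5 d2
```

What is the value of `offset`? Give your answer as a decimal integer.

3536142345

`offset` follows `n_records` (1 B), `index` (4 B), `entries` (1 B), so it starts at offset 1 + 4 + 1 = 6 and occupies 4 bytes.
Bytes at offsets 6..9: 09 40 C5 D2.
In little-endian order the low byte comes first in memory.
Reassemble most-significant byte first: D2 C5 40 09 → 0xD2C54009.
0xD2C54009 = 3536142345.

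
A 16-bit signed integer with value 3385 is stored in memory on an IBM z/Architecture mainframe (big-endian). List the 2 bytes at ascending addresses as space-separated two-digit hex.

0D 39

3385 in hexadecimal, padded to 16 bits, is 0x0D39.
Split into bytes (most-significant first): 0D 39.
In big-endian order the high byte comes first in memory.
So the memory order matches the most-significant-first order: 0D 39.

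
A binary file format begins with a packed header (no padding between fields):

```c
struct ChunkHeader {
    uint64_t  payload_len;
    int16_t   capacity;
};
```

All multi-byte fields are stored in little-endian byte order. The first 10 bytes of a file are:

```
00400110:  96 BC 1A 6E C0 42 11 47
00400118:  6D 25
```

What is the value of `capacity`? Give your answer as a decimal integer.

`capacity` follows `payload_len` (8 bytes), so it starts at byte offset 8 and occupies 2 bytes.
Bytes at offsets 8..9: 6D 25.
Little-endian: lowest address holds the least-significant byte.
Reassemble most-significant byte first: 25 6D → 0x256D.
0x256D = 9581.

9581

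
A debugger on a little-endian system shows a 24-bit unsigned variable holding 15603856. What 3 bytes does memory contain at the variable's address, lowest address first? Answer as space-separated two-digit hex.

90 18 EE

15603856 in hexadecimal, padded to 24 bits, is 0xEE1890.
Split into bytes (most-significant first): EE 18 90.
In little-endian order the low byte comes first in memory.
So at ascending addresses the bytes are 90 18 EE.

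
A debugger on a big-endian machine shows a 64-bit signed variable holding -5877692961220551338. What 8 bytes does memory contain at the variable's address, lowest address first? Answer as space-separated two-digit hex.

Two's complement of -5877692961220551338 in 64 bits: 5877692961220551338 = 0x5191C29B5C5D62AA; invert → 0xAE6E3D64A3A29D55; add 1 → 0xAE6E3D64A3A29D56.
Split into bytes (most-significant first): AE 6E 3D 64 A3 A2 9D 56.
Big-endian stores the most-significant byte at the lowest address.
So the memory order matches the most-significant-first order: AE 6E 3D 64 A3 A2 9D 56.

AE 6E 3D 64 A3 A2 9D 56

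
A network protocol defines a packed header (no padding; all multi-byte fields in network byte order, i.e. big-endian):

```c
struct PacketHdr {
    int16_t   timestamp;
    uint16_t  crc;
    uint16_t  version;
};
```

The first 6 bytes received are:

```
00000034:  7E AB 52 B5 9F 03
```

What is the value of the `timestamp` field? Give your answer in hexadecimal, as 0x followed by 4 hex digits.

`timestamp` is the first field, at byte offset 0, occupying 2 bytes.
Bytes at offsets 0..1: 7E AB.
Big-endian stores the most-significant byte at the lowest address.
The bytes are already most-significant first: 0x7EAB.

0x7EAB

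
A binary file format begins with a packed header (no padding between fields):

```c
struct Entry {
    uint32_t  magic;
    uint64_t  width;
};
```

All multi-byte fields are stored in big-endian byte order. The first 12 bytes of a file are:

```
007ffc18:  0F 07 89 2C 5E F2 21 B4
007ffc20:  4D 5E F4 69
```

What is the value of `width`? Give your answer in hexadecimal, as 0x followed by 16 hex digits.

`width` follows `magic` (4 bytes), so it starts at byte offset 4 and occupies 8 bytes.
Bytes at offsets 4..11: 5E F2 21 B4 4D 5E F4 69.
Big-endian stores the most-significant byte at the lowest address.
The bytes are already most-significant first: 0x5EF221B44D5EF469.

0x5EF221B44D5EF469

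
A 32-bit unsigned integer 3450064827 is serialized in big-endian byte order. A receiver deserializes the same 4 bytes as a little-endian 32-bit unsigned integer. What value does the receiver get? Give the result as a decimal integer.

3150947277

3450064827 in 32-bit hexadecimal is 0xCDA3CFBB.
Stored big-endian, the bytes at ascending addresses are CD A3 CF BB.
Read back as little-endian, the first byte is least significant, giving 0xBBCFA3CD.
0xBBCFA3CD = 3150947277.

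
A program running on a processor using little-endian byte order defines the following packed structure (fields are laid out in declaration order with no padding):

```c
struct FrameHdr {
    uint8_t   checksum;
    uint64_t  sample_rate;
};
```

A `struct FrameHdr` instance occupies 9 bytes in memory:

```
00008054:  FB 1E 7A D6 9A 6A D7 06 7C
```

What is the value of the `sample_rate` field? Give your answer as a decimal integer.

8937067363427580446

`sample_rate` follows `checksum` (1 byte), so it starts at byte offset 1 and occupies 8 bytes.
Bytes at offsets 1..8: 1E 7A D6 9A 6A D7 06 7C.
Little-endian stores the least-significant byte at the lowest address.
Reassemble most-significant byte first: 7C 06 D7 6A 9A D6 7A 1E → 0x7C06D76A9AD67A1E.
0x7C06D76A9AD67A1E = 8937067363427580446.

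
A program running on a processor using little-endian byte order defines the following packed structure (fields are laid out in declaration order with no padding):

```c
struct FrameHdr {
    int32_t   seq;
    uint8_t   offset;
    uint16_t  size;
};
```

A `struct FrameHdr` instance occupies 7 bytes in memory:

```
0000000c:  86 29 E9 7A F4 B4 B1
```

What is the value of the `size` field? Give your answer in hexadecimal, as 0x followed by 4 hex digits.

`size` follows `seq` (4 B), `offset` (1 B), so it starts at offset 4 + 1 = 5 and occupies 2 bytes.
Bytes at offsets 5..6: B4 B1.
In little-endian order the low byte comes first in memory.
Reassemble most-significant byte first: B1 B4 → 0xB1B4.

0xB1B4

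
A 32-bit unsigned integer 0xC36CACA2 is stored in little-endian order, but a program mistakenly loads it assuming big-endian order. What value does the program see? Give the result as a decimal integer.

Stored little-endian, the bytes at ascending addresses are A2 AC 6C C3.
Read back as big-endian, the last byte is least significant, giving 0xA2AC6CC3.
0xA2AC6CC3 = 2729209027.

2729209027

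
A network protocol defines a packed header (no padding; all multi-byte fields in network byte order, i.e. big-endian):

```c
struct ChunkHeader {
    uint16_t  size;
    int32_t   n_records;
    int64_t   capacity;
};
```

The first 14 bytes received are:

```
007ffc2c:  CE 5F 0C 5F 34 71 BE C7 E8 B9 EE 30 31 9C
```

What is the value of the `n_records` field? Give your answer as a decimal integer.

`n_records` follows `size` (2 bytes), so it starts at byte offset 2 and occupies 4 bytes.
Bytes at offsets 2..5: 0C 5F 34 71.
Big-endian: lowest address holds the most-significant byte.
The bytes are already most-significant first: 0x0C5F3471.
0x0C5F3471 = 207565937.

207565937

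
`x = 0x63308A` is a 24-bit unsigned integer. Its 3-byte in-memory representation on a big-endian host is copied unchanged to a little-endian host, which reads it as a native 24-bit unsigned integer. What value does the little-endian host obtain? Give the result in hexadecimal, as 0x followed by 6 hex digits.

0x8A3063

Stored big-endian, the bytes at ascending addresses are 63 30 8A.
Read back as little-endian, the first byte is least significant, giving 0x8A3063.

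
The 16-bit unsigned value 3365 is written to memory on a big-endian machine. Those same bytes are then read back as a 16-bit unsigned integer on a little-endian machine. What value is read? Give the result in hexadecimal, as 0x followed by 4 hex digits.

0x250D

3365 in 16-bit hexadecimal is 0x0D25.
Stored big-endian, the bytes at ascending addresses are 0D 25.
Read back as little-endian, the first byte is least significant, giving 0x250D.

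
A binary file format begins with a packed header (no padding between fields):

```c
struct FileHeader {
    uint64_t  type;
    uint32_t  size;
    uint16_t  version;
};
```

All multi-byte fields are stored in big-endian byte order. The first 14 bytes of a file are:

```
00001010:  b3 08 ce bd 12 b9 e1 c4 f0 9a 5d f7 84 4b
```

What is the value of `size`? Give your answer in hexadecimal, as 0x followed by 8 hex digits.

0xF09A5DF7

`size` follows `type` (8 bytes), so it starts at byte offset 8 and occupies 4 bytes.
Bytes at offsets 8..11: F0 9A 5D F7.
Big-endian stores the most-significant byte at the lowest address.
The bytes are already most-significant first: 0xF09A5DF7.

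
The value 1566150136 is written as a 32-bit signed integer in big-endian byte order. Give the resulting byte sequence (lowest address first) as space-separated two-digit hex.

5D 59 8D F8

1566150136 in hexadecimal, padded to 32 bits, is 0x5D598DF8.
Split into bytes (most-significant first): 5D 59 8D F8.
Big-endian stores the most-significant byte at the lowest address.
So the memory order matches the most-significant-first order: 5D 59 8D F8.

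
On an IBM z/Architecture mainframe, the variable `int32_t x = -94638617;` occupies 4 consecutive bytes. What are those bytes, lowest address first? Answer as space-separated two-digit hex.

Two's complement of -94638617 in 32 bits: 94638617 = 0x05A41219; invert → 0xFA5BEDE6; add 1 → 0xFA5BEDE7.
Split into bytes (most-significant first): FA 5B ED E7.
Big-endian stores the most-significant byte at the lowest address.
So the memory order matches the most-significant-first order: FA 5B ED E7.

FA 5B ED E7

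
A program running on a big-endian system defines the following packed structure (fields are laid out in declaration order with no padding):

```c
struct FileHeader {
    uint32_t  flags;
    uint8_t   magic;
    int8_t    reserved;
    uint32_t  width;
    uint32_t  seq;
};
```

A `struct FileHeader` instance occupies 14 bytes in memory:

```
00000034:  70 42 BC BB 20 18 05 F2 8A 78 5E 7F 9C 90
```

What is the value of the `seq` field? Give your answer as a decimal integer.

`seq` follows `flags` (4 B), `magic` (1 B), `reserved` (1 B), `width` (4 B), so it starts at offset 4 + 1 + 1 + 4 = 10 and occupies 4 bytes.
Bytes at offsets 10..13: 5E 7F 9C 90.
In big-endian order the high byte comes first in memory.
The bytes are already most-significant first: 0x5E7F9C90.
0x5E7F9C90 = 1585421456.

1585421456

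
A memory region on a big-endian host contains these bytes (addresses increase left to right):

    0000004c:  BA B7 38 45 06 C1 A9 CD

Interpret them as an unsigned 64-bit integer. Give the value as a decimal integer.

13454284280909900237

In big-endian order the high byte comes first in memory.
The bytes are already most-significant first: 0xBAB7384506C1A9CD.
0xBAB7384506C1A9CD = 13454284280909900237.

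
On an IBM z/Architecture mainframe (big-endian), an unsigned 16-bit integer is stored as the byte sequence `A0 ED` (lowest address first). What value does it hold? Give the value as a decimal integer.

Big-endian stores the most-significant byte at the lowest address.
The bytes are already most-significant first: 0xA0ED.
0xA0ED = 41197.

41197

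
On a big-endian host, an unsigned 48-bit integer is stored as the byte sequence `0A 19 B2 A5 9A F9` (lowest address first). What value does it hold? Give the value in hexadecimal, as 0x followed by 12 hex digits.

0x0A19B2A59AF9

In big-endian order the high byte comes first in memory.
The bytes are already most-significant first: 0x0A19B2A59AF9.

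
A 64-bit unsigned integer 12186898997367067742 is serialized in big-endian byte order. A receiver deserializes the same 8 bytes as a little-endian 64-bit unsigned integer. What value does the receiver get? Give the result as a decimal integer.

12186898997367067742 in 64-bit hexadecimal is 0xA9209011B3A0D45E.
Stored big-endian, the bytes at ascending addresses are A9 20 90 11 B3 A0 D4 5E.
Read back as little-endian, the first byte is least significant, giving 0x5ED4A0B3119020A9.
0x5ED4A0B3119020A9 = 6833263225582133417.

6833263225582133417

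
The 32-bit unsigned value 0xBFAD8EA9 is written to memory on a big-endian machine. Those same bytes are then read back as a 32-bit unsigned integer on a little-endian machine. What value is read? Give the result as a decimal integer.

2844700095

Stored big-endian, the bytes at ascending addresses are BF AD 8E A9.
Read back as little-endian, the first byte is least significant, giving 0xA98EADBF.
0xA98EADBF = 2844700095.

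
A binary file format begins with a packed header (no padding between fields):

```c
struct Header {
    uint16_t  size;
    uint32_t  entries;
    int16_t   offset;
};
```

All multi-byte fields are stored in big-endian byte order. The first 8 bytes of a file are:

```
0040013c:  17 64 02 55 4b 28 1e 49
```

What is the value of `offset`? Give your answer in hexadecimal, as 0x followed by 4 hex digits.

`offset` follows `size` (2 B), `entries` (4 B), so it starts at offset 2 + 4 = 6 and occupies 2 bytes.
Bytes at offsets 6..7: 1E 49.
Big-endian stores the most-significant byte at the lowest address.
The bytes are already most-significant first: 0x1E49.

0x1E49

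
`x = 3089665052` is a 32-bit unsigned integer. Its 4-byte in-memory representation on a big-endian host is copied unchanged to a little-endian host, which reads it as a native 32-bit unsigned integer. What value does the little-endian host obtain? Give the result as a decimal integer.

3089665052 in 32-bit hexadecimal is 0xB8288C1C.
Stored big-endian, the bytes at ascending addresses are B8 28 8C 1C.
Read back as little-endian, the first byte is least significant, giving 0x1C8C28B8.
0x1C8C28B8 = 478947512.

478947512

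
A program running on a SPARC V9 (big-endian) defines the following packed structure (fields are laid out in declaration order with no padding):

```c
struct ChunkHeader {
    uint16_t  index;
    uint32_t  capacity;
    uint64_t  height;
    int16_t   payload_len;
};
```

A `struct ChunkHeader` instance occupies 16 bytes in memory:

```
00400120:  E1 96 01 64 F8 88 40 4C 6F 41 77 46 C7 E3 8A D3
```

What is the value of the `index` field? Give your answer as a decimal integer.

`index` is the first field, at byte offset 0, occupying 2 bytes.
Bytes at offsets 0..1: E1 96.
In big-endian order the high byte comes first in memory.
The bytes are already most-significant first: 0xE196.
0xE196 = 57750.

57750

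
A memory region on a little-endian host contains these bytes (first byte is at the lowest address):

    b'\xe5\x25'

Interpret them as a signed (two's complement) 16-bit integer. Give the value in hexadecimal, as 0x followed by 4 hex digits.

In little-endian order the low byte comes first in memory.
Reassemble most-significant byte first: 25 E5 → 0x25E5.

0x25E5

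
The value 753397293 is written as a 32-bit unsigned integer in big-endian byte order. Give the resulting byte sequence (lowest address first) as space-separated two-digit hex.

2C E7 EE 2D

753397293 in hexadecimal, padded to 32 bits, is 0x2CE7EE2D.
Split into bytes (most-significant first): 2C E7 EE 2D.
Big-endian: lowest address holds the most-significant byte.
So the memory order matches the most-significant-first order: 2C E7 EE 2D.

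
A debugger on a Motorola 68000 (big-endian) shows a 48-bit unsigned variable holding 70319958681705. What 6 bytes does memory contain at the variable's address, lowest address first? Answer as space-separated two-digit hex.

3F F4 A4 28 68 69

70319958681705 in hexadecimal, padded to 48 bits, is 0x3FF4A4286869.
Split into bytes (most-significant first): 3F F4 A4 28 68 69.
In big-endian order the high byte comes first in memory.
So the memory order matches the most-significant-first order: 3F F4 A4 28 68 69.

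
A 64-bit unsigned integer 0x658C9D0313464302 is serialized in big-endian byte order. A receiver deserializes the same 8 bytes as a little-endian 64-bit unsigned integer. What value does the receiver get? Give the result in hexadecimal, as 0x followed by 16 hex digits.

Stored big-endian, the bytes at ascending addresses are 65 8C 9D 03 13 46 43 02.
Read back as little-endian, the first byte is least significant, giving 0x02434613039D8C65.

0x02434613039D8C65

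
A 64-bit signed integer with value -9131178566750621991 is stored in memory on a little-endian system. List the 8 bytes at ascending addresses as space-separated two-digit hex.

D9 2E 2B FC 78 89 47 81

Two's complement of -9131178566750621991 in 64 bits: 9131178566750621991 = 0x7EB8768703D4D127; invert → 0x81478978FC2B2ED8; add 1 → 0x81478978FC2B2ED9.
Split into bytes (most-significant first): 81 47 89 78 FC 2B 2E D9.
In little-endian order the low byte comes first in memory.
So at ascending addresses the bytes are D9 2E 2B FC 78 89 47 81.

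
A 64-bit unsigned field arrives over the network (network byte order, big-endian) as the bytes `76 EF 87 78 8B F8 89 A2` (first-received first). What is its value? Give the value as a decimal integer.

In big-endian order the high byte comes first in memory.
The bytes are already most-significant first: 0x76EF87788BF889A2.
0x76EF87788BF889A2 = 8570217567723489698.

8570217567723489698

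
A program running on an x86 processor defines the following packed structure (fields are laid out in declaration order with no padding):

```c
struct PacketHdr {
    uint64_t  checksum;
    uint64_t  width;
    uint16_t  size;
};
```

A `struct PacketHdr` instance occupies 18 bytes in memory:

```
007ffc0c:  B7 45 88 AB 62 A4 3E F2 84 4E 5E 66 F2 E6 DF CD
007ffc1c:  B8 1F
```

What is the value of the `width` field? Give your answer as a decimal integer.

`width` follows `checksum` (8 bytes), so it starts at byte offset 8 and occupies 8 bytes.
Bytes at offsets 8..15: 84 4E 5E 66 F2 E6 DF CD.
Little-endian stores the least-significant byte at the lowest address.
Reassemble most-significant byte first: CD DF E6 F2 66 5E 4E 84 → 0xCDDFE6F2665E4E84.
0xCDDFE6F2665E4E84 = 14834829626355633796.

14834829626355633796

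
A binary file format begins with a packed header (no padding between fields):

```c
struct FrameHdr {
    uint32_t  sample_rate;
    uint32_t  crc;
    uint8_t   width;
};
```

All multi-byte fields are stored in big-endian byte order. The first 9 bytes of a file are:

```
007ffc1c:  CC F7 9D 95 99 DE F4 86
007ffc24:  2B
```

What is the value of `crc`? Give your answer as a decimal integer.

`crc` follows `sample_rate` (4 bytes), so it starts at byte offset 4 and occupies 4 bytes.
Bytes at offsets 4..7: 99 DE F4 86.
Big-endian: lowest address holds the most-significant byte.
The bytes are already most-significant first: 0x99DEF486.
0x99DEF486 = 2581525638.

2581525638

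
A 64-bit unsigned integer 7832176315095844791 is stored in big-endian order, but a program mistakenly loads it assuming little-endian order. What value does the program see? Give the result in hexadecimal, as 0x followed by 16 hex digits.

7832176315095844791 in 64-bit hexadecimal is 0x6CB17ADCA78407B7.
Stored big-endian, the bytes at ascending addresses are 6C B1 7A DC A7 84 07 B7.
Read back as little-endian, the first byte is least significant, giving 0xB70784A7DC7AB16C.

0xB70784A7DC7AB16C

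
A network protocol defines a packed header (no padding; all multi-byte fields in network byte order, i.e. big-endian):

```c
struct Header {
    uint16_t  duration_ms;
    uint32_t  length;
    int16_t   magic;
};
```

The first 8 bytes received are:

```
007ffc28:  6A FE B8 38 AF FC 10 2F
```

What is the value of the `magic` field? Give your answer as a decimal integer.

4143

`magic` follows `duration_ms` (2 B), `length` (4 B), so it starts at offset 2 + 4 = 6 and occupies 2 bytes.
Bytes at offsets 6..7: 10 2F.
In big-endian order the high byte comes first in memory.
The bytes are already most-significant first: 0x102F.
0x102F = 4143.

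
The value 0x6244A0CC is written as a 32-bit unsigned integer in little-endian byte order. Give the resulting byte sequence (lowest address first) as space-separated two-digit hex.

Split into bytes (most-significant first): 62 44 A0 CC.
Little-endian stores the least-significant byte at the lowest address.
So at ascending addresses the bytes are CC A0 44 62.

CC A0 44 62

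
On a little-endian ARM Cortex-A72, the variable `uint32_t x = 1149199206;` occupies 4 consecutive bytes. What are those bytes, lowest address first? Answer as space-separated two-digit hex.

66 63 7F 44

1149199206 in hexadecimal, padded to 32 bits, is 0x447F6366.
Split into bytes (most-significant first): 44 7F 63 66.
Little-endian: lowest address holds the least-significant byte.
So at ascending addresses the bytes are 66 63 7F 44.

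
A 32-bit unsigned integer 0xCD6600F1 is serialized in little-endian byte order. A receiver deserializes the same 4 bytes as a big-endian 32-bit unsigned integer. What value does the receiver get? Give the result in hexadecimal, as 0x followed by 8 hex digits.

0xF10066CD

Stored little-endian, the bytes at ascending addresses are F1 00 66 CD.
Read back as big-endian, the last byte is least significant, giving 0xF10066CD.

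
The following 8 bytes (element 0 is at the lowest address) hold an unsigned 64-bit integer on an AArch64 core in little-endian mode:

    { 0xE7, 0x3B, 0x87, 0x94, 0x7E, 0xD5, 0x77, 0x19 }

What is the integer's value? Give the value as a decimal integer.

Little-endian: lowest address holds the least-significant byte.
Reassemble most-significant byte first: 19 77 D5 7E 94 87 3B E7 → 0x1977D57E94873BE7.
0x1977D57E94873BE7 = 1835170112811252711.

1835170112811252711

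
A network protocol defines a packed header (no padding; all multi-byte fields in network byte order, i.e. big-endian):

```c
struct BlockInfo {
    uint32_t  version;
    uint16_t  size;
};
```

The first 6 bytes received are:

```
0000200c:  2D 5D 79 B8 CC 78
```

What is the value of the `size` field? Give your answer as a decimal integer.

`size` follows `version` (4 bytes), so it starts at byte offset 4 and occupies 2 bytes.
Bytes at offsets 4..5: CC 78.
In big-endian order the high byte comes first in memory.
The bytes are already most-significant first: 0xCC78.
0xCC78 = 52344.

52344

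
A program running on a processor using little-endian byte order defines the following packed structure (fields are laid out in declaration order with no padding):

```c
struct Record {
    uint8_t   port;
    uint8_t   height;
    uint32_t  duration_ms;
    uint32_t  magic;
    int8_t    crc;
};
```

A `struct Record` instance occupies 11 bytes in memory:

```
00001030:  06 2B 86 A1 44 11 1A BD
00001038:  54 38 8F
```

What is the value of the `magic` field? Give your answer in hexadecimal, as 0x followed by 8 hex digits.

`magic` follows `port` (1 B), `height` (1 B), `duration_ms` (4 B), so it starts at offset 1 + 1 + 4 = 6 and occupies 4 bytes.
Bytes at offsets 6..9: 1A BD 54 38.
Little-endian stores the least-significant byte at the lowest address.
Reassemble most-significant byte first: 38 54 BD 1A → 0x3854BD1A.

0x3854BD1A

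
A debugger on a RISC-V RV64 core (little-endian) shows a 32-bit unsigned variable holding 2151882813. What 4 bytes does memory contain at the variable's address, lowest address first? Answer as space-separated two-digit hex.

2151882813 in hexadecimal, padded to 32 bits, is 0x8043203D.
Split into bytes (most-significant first): 80 43 20 3D.
In little-endian order the low byte comes first in memory.
So at ascending addresses the bytes are 3D 20 43 80.

3D 20 43 80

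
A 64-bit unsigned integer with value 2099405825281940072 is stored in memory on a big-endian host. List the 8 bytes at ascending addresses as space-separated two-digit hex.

1D 22 96 79 97 50 DA 68

2099405825281940072 in hexadecimal, padded to 64 bits, is 0x1D2296799750DA68.
Split into bytes (most-significant first): 1D 22 96 79 97 50 DA 68.
In big-endian order the high byte comes first in memory.
So the memory order matches the most-significant-first order: 1D 22 96 79 97 50 DA 68.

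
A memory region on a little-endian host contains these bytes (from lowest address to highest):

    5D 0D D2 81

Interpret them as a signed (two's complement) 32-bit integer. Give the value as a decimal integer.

Little-endian stores the least-significant byte at the lowest address.
Reassemble most-significant byte first: 81 D2 0D 5D → 0x81D20D5D.
Top bit is set, so as a signed 32-bit value this is 0x81D20D5D − 2^32 = -2116940451.

-2116940451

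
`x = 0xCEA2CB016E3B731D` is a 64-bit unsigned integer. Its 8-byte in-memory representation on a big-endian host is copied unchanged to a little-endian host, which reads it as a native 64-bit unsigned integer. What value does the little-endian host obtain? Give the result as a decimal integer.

2122105193084199630

Stored big-endian, the bytes at ascending addresses are CE A2 CB 01 6E 3B 73 1D.
Read back as little-endian, the first byte is least significant, giving 0x1D733B6E01CBA2CE.
0x1D733B6E01CBA2CE = 2122105193084199630.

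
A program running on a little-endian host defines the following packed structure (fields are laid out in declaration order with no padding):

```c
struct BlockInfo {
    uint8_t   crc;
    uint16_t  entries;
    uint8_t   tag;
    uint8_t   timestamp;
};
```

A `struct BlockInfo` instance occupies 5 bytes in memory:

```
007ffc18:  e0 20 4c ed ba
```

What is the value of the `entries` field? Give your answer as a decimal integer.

19488

`entries` follows `crc` (1 byte), so it starts at byte offset 1 and occupies 2 bytes.
Bytes at offsets 1..2: 20 4C.
In little-endian order the low byte comes first in memory.
Reassemble most-significant byte first: 4C 20 → 0x4C20.
0x4C20 = 19488.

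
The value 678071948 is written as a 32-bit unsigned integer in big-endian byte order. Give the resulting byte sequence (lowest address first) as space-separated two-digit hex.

678071948 in hexadecimal, padded to 32 bits, is 0x286A8E8C.
Split into bytes (most-significant first): 28 6A 8E 8C.
Big-endian: lowest address holds the most-significant byte.
So the memory order matches the most-significant-first order: 28 6A 8E 8C.

28 6A 8E 8C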